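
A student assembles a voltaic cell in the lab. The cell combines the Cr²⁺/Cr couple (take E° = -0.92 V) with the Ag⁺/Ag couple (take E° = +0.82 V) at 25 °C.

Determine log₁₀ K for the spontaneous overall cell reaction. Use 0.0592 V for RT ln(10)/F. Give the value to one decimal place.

Cathode: Ag⁺/Ag; anode: Cr²⁺/Cr. E°cell = +1.74 V, n = 2.
log K = nE°cell / 0.0592 = (2)(+1.74) / 0.0592 = 58.8.

58.8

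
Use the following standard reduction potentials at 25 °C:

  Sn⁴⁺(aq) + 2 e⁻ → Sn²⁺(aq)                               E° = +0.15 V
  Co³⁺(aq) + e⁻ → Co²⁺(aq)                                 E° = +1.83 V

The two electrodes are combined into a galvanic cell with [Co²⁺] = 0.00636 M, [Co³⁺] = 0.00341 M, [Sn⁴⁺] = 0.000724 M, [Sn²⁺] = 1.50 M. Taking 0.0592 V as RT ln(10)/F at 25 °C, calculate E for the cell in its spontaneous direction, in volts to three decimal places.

Co³⁺/Co²⁺ is the cathode (higher E°), Sn⁴⁺/Sn²⁺ the anode: E°cell = +1.83 − (+0.15) = +1.68 V, n = 2.
Overall: 2 Co³⁺(aq) + Sn²⁺(aq) → 2 Co²⁺(aq) + Sn⁴⁺(aq)
Q = [Co²⁺]^2·[Sn⁴⁺] / ([Co³⁺]^2·[Sn²⁺]); log Q = -2.775.
E = E° − (0.0592/n) log Q = +1.68 − (0.0592/2)(-2.775) = +1.762 V.

+1.762 V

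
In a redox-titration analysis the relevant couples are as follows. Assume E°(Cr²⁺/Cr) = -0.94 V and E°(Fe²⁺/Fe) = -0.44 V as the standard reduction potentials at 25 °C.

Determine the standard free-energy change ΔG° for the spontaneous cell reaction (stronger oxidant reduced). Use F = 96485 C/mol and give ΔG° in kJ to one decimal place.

-96.5 kJ

Fe²⁺/Fe (E° = -0.44 V) is the cathode; Cr²⁺/Cr (E° = -0.94 V) is the anode, so E°cell = +0.50 V.
Balancing electrons gives n = 2 (lcm of 2 and 2).
ΔG° = −nFE° = −(2)(96485)(+0.50) = -96,485 J = -96.5 kJ.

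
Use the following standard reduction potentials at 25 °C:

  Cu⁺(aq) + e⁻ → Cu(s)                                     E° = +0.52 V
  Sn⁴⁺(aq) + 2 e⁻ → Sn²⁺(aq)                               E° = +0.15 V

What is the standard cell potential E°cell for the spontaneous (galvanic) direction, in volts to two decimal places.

+0.37 V

The Cu⁺/Cu couple has the higher reduction potential, so it is the cathode; Sn⁴⁺/Sn²⁺ is oxidised at the anode.
E°cell = E°(cathode) − E°(anode) = (+0.52) − (+0.15) = +0.37 V.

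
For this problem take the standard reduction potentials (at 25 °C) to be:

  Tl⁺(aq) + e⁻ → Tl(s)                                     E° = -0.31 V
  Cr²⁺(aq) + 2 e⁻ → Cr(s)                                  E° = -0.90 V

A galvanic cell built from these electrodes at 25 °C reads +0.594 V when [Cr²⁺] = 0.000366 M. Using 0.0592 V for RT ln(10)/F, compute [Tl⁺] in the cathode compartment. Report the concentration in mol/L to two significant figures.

0.022 M

Tl⁺/Tl is the cathode, Cr²⁺/Cr the anode: E°cell = +0.59 V, n = 2.
Overall reaction: 2 Tl⁺(aq) + Cr(s) → 2 Tl(s) + Cr²⁺(aq); Q = [Cr²⁺]^1/[Tl⁺]^2.
From E = E° − (0.0592/n) log Q: log Q = (E° − E)·n/0.0592 = (+0.59 − (+0.594))·2/0.0592 = -0.1351.
So 2·log[Tl⁺] = 1·log(0.000366) − log Q = -3.4365 − (-0.1351) = -3.3014; log[Tl⁺] = -3.3014 / 2 = -1.6507; [Tl⁺] = 10^(-1.6507) ≈ 0.022 M.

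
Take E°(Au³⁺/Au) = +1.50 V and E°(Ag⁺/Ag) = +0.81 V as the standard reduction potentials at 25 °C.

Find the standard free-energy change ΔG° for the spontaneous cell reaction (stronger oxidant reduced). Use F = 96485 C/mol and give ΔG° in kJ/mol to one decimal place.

Au³⁺/Au (E° = +1.50 V) is the cathode; Ag⁺/Ag (E° = +0.81 V) is the anode, so E°cell = +0.69 V.
Balancing electrons gives n = 3 (lcm of 3 and 1).
ΔG° = −nFE° = −(3)(96485)(+0.69) = -199,724 J = -199.7 kJ/mol.

-199.7 kJ/mol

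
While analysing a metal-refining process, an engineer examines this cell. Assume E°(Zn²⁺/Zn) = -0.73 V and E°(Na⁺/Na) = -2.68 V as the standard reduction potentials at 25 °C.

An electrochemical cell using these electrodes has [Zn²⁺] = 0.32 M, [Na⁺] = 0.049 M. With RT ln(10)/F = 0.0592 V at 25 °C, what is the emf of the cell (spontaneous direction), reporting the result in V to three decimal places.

+2.013 V

Zn²⁺/Zn is the cathode (higher E°), Na⁺/Na the anode: E°cell = -0.73 − (-2.68) = +1.95 V, n = 2.
Overall: Zn²⁺(aq) + 2 Na(s) → Zn(s) + 2 Na⁺(aq)
Q = [Na⁺]^2 / ([Zn²⁺]); log Q = -2.125.
E = E° − (0.0592/n) log Q = +1.95 − (0.0592/2)(-2.125) = +2.013 V.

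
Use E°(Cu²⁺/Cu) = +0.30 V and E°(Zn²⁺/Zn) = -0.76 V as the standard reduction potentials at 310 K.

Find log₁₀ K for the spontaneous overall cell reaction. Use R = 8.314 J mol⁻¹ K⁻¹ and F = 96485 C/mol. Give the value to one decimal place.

Cathode: Cu²⁺/Cu; anode: Zn²⁺/Zn. E°cell = (+0.30) − (-0.76) = +1.06 V, with n = 2.
ΔG° = −nFE° = −RT ln K, so ln K = nFE°/(RT) = (2)(96485)(+1.06) / ((8.314)(310)) = 79.364.
log₁₀ K = 79.364 / ln 10 = 34.5.

34.5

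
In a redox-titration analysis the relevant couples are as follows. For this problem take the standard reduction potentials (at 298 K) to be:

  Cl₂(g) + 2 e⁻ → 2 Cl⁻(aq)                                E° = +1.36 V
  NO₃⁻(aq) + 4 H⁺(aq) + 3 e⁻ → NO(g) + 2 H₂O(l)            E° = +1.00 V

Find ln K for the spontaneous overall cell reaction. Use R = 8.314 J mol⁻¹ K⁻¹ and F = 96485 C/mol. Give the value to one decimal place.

84.1

Cathode: Cl₂/Cl⁻; anode: NO₃⁻/NO. E°cell = (+1.36) − (+1.00) = +0.36 V, with n = 6.
ΔG° = −nFE° = −RT ln K, so ln K = nFE°/(RT) = (6)(96485)(+0.36) / ((8.314)(298)) = 84.118.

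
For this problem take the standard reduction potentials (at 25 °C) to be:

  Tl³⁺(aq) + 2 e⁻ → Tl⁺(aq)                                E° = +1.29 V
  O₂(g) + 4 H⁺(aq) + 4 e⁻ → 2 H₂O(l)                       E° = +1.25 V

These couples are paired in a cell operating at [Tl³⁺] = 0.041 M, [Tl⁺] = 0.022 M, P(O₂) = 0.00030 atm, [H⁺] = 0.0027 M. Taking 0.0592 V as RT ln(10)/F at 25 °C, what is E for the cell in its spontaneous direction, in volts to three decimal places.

Tl³⁺/Tl⁺ is the cathode (higher E°), O₂/H₂O the anode: E°cell = +1.29 − (+1.25) = +0.04 V, n = 4.
Overall: 2 Tl³⁺(aq) + 2 H₂O(l) → 2 Tl⁺(aq) + O₂(g) + 4 H⁺(aq)
Q = [Tl⁺]^2·P(O₂)·[H⁺]^4 / ([Tl³⁺]^2); log Q = -14.338.
E = E° − (0.0592/n) log Q = +0.04 − (0.0592/4)(-14.338) = +0.252 V.

+0.252 V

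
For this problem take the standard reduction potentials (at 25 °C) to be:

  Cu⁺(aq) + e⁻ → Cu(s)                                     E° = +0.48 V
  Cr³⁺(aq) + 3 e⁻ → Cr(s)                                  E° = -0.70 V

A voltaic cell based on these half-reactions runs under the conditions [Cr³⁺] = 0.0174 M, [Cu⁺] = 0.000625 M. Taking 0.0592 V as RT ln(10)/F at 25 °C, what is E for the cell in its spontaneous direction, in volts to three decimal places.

Cu⁺/Cu is the cathode (higher E°), Cr³⁺/Cr the anode: E°cell = +0.48 − (-0.70) = +1.18 V, n = 3.
Overall: 3 Cu⁺(aq) + Cr(s) → 3 Cu(s) + Cr³⁺(aq)
Q = [Cr³⁺] / ([Cu⁺]^3); log Q = 7.853.
E = E° − (0.0592/n) log Q = +1.18 − (0.0592/3)(7.853) = +1.025 V.

+1.025 V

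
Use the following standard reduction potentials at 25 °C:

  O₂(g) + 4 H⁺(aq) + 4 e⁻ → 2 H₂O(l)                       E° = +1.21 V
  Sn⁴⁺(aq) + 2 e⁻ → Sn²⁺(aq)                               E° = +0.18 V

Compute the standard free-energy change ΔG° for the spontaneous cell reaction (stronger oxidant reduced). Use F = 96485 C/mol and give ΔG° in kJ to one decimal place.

-397.5 kJ

O₂/H₂O (E° = +1.21 V) is the cathode; Sn⁴⁺/Sn²⁺ (E° = +0.18 V) is the anode, so E°cell = +1.03 V.
Balancing electrons gives n = 4 (lcm of 4 and 2).
ΔG° = −nFE° = −(4)(96485)(+1.03) = -397,518 J = -397.5 kJ.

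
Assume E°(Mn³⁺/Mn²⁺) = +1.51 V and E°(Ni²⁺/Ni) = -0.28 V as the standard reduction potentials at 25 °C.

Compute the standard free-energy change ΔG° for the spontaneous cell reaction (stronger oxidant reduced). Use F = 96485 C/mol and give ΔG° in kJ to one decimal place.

-345.4 kJ

Mn³⁺/Mn²⁺ (E° = +1.51 V) is the cathode; Ni²⁺/Ni (E° = -0.28 V) is the anode, so E°cell = +1.79 V.
Balancing electrons gives n = 2 (lcm of 1 and 2).
ΔG° = −nFE° = −(2)(96485)(+1.79) = -345,416 J = -345.4 kJ.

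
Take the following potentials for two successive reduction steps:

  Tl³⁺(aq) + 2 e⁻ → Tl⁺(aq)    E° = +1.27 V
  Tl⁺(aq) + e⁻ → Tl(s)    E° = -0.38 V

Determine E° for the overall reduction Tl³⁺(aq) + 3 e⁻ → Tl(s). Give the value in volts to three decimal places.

Adding the free-energy changes (−nFE°) of the two steps gives −n₃FE°₃ = −n₁FE°₁ − n₂FE°₂.
E°₃ = (2×+1.27 + 1×-0.38) / 3 = (+2.160) / 3 = +0.720 V.

+0.720 V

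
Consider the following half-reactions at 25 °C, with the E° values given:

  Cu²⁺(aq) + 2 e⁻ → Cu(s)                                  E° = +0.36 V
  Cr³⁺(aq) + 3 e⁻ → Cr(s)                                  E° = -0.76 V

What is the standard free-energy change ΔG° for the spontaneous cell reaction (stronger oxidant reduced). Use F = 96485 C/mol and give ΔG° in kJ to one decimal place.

-648.4 kJ

Cu²⁺/Cu (E° = +0.36 V) is the cathode; Cr³⁺/Cr (E° = -0.76 V) is the anode, so E°cell = +1.12 V.
Balancing electrons gives n = 6 (lcm of 2 and 3).
ΔG° = −nFE° = −(6)(96485)(+1.12) = -648,379 J = -648.4 kJ.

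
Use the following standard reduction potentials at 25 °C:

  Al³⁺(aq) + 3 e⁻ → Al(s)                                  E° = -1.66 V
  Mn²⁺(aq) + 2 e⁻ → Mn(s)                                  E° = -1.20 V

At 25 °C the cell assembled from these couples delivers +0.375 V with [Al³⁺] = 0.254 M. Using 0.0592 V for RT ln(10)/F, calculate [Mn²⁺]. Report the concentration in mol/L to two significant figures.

0.00054 M

Mn²⁺/Mn is the cathode, Al³⁺/Al the anode: E°cell = +0.46 V, n = 6.
Overall reaction: 3 Mn²⁺(aq) + 2 Al(s) → 3 Mn(s) + 2 Al³⁺(aq); Q = [Al³⁺]^2/[Mn²⁺]^3.
From E = E° − (0.0592/n) log Q: log Q = (E° − E)·n/0.0592 = (+0.46 − (+0.375))·6/0.0592 = 8.6149.
So 3·log[Mn²⁺] = 2·log(0.254) − log Q = -1.1903 − (8.6149) = -9.8052; log[Mn²⁺] = -9.8052 / 3 = -3.2684; [Mn²⁺] = 10^(-3.2684) ≈ 0.00054 M.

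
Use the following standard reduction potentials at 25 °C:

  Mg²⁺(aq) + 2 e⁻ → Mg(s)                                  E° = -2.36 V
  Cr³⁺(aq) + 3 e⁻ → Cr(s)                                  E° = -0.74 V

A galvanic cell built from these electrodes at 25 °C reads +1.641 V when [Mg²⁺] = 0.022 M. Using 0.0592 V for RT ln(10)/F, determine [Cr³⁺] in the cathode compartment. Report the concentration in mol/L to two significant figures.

Cr³⁺/Cr is the cathode, Mg²⁺/Mg the anode: E°cell = +1.62 V, n = 6.
Overall reaction: 2 Cr³⁺(aq) + 3 Mg(s) → 2 Cr(s) + 3 Mg²⁺(aq); Q = [Mg²⁺]^3/[Cr³⁺]^2.
From E = E° − (0.0592/n) log Q: log Q = (E° − E)·n/0.0592 = (+1.62 − (+1.641))·6/0.0592 = -2.1284.
So 2·log[Cr³⁺] = 3·log(0.022) − log Q = -4.9727 − (-2.1284) = -2.8443; log[Cr³⁺] = -2.8443 / 2 = -1.4222; [Cr³⁺] = 10^(-1.4222) ≈ 0.038 M.

0.038 M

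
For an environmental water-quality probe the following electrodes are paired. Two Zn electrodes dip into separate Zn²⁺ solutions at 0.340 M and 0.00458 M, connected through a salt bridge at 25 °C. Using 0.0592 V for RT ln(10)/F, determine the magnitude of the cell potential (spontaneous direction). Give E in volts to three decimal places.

For a concentration cell E°cell = 0. The 0.340 M side is the cathode (reduction is favoured where [Zn²⁺] is higher).
With n = 2, E = −(0.0592/2) log([Zn²⁺]ₐₙ/[Zn²⁺]꜀ₐₜ) = −(0.0592/2) log(0.00458/0.34) = −(0.0592/2)(-1.871) = +0.055 V.

+0.055 V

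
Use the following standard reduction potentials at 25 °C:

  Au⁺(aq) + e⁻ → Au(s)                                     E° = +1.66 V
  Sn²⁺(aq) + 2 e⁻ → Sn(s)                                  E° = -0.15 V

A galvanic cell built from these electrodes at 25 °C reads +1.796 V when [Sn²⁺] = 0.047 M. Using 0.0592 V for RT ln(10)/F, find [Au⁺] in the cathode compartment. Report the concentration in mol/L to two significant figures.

Au⁺/Au is the cathode, Sn²⁺/Sn the anode: E°cell = +1.81 V, n = 2.
Overall reaction: 2 Au⁺(aq) + Sn(s) → 2 Au(s) + Sn²⁺(aq); Q = [Sn²⁺]^1/[Au⁺]^2.
From E = E° − (0.0592/n) log Q: log Q = (E° − E)·n/0.0592 = (+1.81 − (+1.796))·2/0.0592 = 0.4730.
So 2·log[Au⁺] = 1·log(0.047) − log Q = -1.3279 − (0.4730) = -1.8009; log[Au⁺] = -1.8009 / 2 = -0.9004; [Au⁺] = 10^(-0.9004) ≈ 0.13 M.

0.13 M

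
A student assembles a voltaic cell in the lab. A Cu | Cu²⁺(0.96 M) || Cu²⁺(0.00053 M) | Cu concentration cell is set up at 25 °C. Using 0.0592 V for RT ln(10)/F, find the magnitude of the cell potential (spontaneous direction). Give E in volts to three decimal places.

For a concentration cell E°cell = 0. The 0.96 M side is the cathode (reduction is favoured where [Cu²⁺] is higher).
With n = 2, E = −(0.0592/2) log([Cu²⁺]ₐₙ/[Cu²⁺]꜀ₐₜ) = −(0.0592/2) log(0.00053/0.96) = −(0.0592/2)(-3.258) = +0.096 V.

+0.096 V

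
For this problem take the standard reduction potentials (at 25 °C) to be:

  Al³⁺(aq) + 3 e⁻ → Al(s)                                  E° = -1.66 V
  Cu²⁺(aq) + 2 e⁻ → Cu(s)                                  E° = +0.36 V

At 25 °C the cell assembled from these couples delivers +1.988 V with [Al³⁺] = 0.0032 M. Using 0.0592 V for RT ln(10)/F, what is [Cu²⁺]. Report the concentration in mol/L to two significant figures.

0.0018 M

Cu²⁺/Cu is the cathode, Al³⁺/Al the anode: E°cell = +2.02 V, n = 6.
Overall reaction: 3 Cu²⁺(aq) + 2 Al(s) → 3 Cu(s) + 2 Al³⁺(aq); Q = [Al³⁺]^2/[Cu²⁺]^3.
From E = E° − (0.0592/n) log Q: log Q = (E° − E)·n/0.0592 = (+2.02 − (+1.988))·6/0.0592 = 3.2432.
So 3·log[Cu²⁺] = 2·log(0.0032) − log Q = -4.9897 − (3.2432) = -8.2329; log[Cu²⁺] = -8.2329 / 3 = -2.7443; [Cu²⁺] = 10^(-2.7443) ≈ 0.0018 M.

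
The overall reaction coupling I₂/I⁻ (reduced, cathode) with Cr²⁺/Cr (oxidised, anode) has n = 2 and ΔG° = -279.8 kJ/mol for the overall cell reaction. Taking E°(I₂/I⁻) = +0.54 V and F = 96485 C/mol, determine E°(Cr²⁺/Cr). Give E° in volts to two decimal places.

E°cell = −ΔG°/(nF) = −(-279.8×10³)/((2)(96485)) = +1.450 V.
Since I₂/I⁻ is the cathode and Cr²⁺/Cr the anode, E°cell = E°(I₂/I⁻) − E°(Cr²⁺/Cr).
So E°(Cr²⁺/Cr) = E°(I₂/I⁻) − E°cell = (+0.54) − (+1.450) = -0.91 V.

-0.91 V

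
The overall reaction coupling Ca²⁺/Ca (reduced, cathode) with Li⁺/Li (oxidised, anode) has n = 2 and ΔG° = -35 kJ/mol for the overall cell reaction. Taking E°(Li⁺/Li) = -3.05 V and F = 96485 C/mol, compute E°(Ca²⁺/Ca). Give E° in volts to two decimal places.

E°cell = −ΔG°/(nF) = −(-35×10³)/((2)(96485)) = +0.181 V.
Since Ca²⁺/Ca is the cathode and Li⁺/Li the anode, E°cell = E°(Ca²⁺/Ca) − E°(Li⁺/Li).
So E°(Ca²⁺/Ca) = E°cell + E°(Li⁺/Li) = +0.181 + (-3.05) = -2.87 V.

-2.87 V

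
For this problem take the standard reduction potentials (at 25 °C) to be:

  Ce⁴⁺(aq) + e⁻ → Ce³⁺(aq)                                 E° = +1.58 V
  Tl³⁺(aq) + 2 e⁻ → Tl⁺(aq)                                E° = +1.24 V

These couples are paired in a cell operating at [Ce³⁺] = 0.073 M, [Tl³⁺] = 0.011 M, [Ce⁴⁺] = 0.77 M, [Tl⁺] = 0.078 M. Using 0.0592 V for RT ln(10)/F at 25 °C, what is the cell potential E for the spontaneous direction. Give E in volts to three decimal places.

+0.426 V

Ce⁴⁺/Ce³⁺ is the cathode (higher E°), Tl³⁺/Tl⁺ the anode: E°cell = +1.58 − (+1.24) = +0.34 V, n = 2.
Overall: 2 Ce⁴⁺(aq) + Tl⁺(aq) → 2 Ce³⁺(aq) + Tl³⁺(aq)
Q = [Ce³⁺]^2·[Tl³⁺] / ([Ce⁴⁺]^2·[Tl⁺]); log Q = -2.897.
E = E° − (0.0592/n) log Q = +0.34 − (0.0592/2)(-2.897) = +0.426 V.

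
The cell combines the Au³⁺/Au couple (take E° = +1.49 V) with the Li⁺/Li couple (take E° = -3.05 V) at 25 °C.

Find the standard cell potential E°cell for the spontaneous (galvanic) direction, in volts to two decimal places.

The Au³⁺/Au couple has the higher reduction potential, so it is the cathode; Li⁺/Li is oxidised at the anode.
E°cell = E°(cathode) − E°(anode) = (+1.49) − (-3.05) = +4.54 V.
Since E°cell > 0, the reaction is spontaneous under standard conditions.

+4.54 V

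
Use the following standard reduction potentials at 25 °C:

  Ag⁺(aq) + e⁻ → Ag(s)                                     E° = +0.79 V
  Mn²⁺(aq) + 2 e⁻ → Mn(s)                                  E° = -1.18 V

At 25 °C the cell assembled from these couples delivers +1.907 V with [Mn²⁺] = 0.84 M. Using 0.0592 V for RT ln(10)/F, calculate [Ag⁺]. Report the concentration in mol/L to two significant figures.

Ag⁺/Ag is the cathode, Mn²⁺/Mn the anode: E°cell = +1.97 V, n = 2.
Overall reaction: 2 Ag⁺(aq) + Mn(s) → 2 Ag(s) + Mn²⁺(aq); Q = [Mn²⁺]^1/[Ag⁺]^2.
From E = E° − (0.0592/n) log Q: log Q = (E° − E)·n/0.0592 = (+1.97 − (+1.907))·2/0.0592 = 2.1284.
So 2·log[Ag⁺] = 1·log(0.84) − log Q = -0.0757 − (2.1284) = -2.2041; log[Ag⁺] = -2.2041 / 2 = -1.1020; [Ag⁺] = 10^(-1.1020) ≈ 0.079 M.

0.079 M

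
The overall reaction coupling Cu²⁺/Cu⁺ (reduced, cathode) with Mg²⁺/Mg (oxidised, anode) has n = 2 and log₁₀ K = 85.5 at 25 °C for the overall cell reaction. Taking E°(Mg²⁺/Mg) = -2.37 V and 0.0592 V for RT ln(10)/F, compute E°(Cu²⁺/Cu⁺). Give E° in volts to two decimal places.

+0.16 V

E°cell = (0.0592/n)·log K = (0.0592/2)(85.5) = +2.531 V.
Since Cu²⁺/Cu⁺ is the cathode and Mg²⁺/Mg the anode, E°cell = E°(Cu²⁺/Cu⁺) − E°(Mg²⁺/Mg).
So E°(Cu²⁺/Cu⁺) = E°cell + E°(Mg²⁺/Mg) = +2.531 + (-2.37) = +0.16 V.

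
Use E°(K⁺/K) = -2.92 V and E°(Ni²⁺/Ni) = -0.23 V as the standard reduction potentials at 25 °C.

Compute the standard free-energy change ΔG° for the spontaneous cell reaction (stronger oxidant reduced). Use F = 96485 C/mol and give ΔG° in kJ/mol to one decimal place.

-519.1 kJ/mol

Ni²⁺/Ni (E° = -0.23 V) is the cathode; K⁺/K (E° = -2.92 V) is the anode, so E°cell = +2.69 V.
Balancing electrons gives n = 2 (lcm of 2 and 1).
ΔG° = −nFE° = −(2)(96485)(+2.69) = -519,089 J = -519.1 kJ/mol.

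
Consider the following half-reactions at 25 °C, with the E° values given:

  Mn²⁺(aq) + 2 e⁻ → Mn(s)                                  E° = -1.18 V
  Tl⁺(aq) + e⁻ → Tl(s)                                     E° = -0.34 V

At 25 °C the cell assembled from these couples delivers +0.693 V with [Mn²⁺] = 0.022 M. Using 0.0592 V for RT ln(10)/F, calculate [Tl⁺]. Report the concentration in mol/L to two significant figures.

0.00049 M

Tl⁺/Tl is the cathode, Mn²⁺/Mn the anode: E°cell = +0.84 V, n = 2.
Overall reaction: 2 Tl⁺(aq) + Mn(s) → 2 Tl(s) + Mn²⁺(aq); Q = [Mn²⁺]^1/[Tl⁺]^2.
From E = E° − (0.0592/n) log Q: log Q = (E° − E)·n/0.0592 = (+0.84 − (+0.693))·2/0.0592 = 4.9662.
So 2·log[Tl⁺] = 1·log(0.022) − log Q = -1.6576 − (4.9662) = -6.6238; log[Tl⁺] = -6.6238 / 2 = -3.3119; [Tl⁺] = 10^(-3.3119) ≈ 0.00049 M.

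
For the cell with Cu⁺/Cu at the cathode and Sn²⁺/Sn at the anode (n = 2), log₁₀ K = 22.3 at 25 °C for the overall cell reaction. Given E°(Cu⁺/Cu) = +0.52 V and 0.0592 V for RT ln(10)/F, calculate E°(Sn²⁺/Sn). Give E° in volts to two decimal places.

-0.14 V

E°cell = (0.0592/n)·log K = (0.0592/2)(22.3) = +0.660 V.
Since Cu⁺/Cu is the cathode and Sn²⁺/Sn the anode, E°cell = E°(Cu⁺/Cu) − E°(Sn²⁺/Sn).
So E°(Sn²⁺/Sn) = E°(Cu⁺/Cu) − E°cell = (+0.52) − (+0.660) = -0.14 V.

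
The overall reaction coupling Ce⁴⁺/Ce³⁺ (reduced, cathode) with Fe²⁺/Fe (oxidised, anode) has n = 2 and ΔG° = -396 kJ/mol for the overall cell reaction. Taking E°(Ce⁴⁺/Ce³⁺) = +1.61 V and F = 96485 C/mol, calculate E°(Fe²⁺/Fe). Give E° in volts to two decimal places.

-0.44 V

E°cell = −ΔG°/(nF) = −(-396×10³)/((2)(96485)) = +2.052 V.
Since Ce⁴⁺/Ce³⁺ is the cathode and Fe²⁺/Fe the anode, E°cell = E°(Ce⁴⁺/Ce³⁺) − E°(Fe²⁺/Fe).
So E°(Fe²⁺/Fe) = E°(Ce⁴⁺/Ce³⁺) − E°cell = (+1.61) − (+2.052) = -0.44 V.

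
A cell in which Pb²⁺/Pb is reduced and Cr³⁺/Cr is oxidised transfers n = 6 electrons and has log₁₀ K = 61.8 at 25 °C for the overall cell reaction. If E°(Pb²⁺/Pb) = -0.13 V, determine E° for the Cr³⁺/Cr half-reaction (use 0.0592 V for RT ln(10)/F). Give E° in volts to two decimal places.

E°cell = (0.0592/n)·log K = (0.0592/6)(61.8) = +0.610 V.
Since Pb²⁺/Pb is the cathode and Cr³⁺/Cr the anode, E°cell = E°(Pb²⁺/Pb) − E°(Cr³⁺/Cr).
So E°(Cr³⁺/Cr) = E°(Pb²⁺/Pb) − E°cell = (-0.13) − (+0.610) = -0.74 V.

-0.74 V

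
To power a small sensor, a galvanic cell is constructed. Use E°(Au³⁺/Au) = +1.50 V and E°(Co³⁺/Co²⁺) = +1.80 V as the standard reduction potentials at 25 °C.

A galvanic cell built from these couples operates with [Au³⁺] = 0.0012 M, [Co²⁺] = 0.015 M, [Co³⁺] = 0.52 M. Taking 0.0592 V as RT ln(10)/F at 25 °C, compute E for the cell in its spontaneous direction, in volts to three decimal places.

+0.449 V

Co³⁺/Co²⁺ is the cathode (higher E°), Au³⁺/Au the anode: E°cell = +1.80 − (+1.50) = +0.30 V, n = 3.
Overall: 3 Co³⁺(aq) + Au(s) → 3 Co²⁺(aq) + Au³⁺(aq)
Q = [Co²⁺]^3·[Au³⁺] / ([Co³⁺]^3); log Q = -7.541.
E = E° − (0.0592/n) log Q = +0.30 − (0.0592/3)(-7.541) = +0.449 V.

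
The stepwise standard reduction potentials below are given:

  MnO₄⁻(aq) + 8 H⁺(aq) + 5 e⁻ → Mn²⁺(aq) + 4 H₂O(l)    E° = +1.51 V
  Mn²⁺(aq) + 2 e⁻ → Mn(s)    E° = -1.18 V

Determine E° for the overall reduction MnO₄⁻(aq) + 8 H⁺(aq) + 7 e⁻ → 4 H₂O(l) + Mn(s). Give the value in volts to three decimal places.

+0.741 V

Standard free energies of sequential steps add: ΔG°₃ = ΔG°₁ + ΔG°₂, so n₃E°₃ = n₁E°₁ + n₂E°₂.
E°₃ = (5×+1.51 + 2×-1.18) / 7 = (+5.190) / 7 = +0.741 V.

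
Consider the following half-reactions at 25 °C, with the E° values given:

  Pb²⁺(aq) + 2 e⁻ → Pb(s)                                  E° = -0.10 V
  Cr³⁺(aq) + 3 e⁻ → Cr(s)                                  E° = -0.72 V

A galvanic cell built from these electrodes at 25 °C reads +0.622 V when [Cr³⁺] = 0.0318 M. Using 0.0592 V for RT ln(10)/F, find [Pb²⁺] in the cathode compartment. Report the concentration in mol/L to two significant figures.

Pb²⁺/Pb is the cathode, Cr³⁺/Cr the anode: E°cell = +0.62 V, n = 6.
Overall reaction: 3 Pb²⁺(aq) + 2 Cr(s) → 3 Pb(s) + 2 Cr³⁺(aq); Q = [Cr³⁺]^2/[Pb²⁺]^3.
From E = E° − (0.0592/n) log Q: log Q = (E° − E)·n/0.0592 = (+0.62 − (+0.622))·6/0.0592 = -0.2027.
So 3·log[Pb²⁺] = 2·log(0.0318) − log Q = -2.9951 − (-0.2027) = -2.7924; log[Pb²⁺] = -2.7924 / 3 = -0.9308; [Pb²⁺] = 10^(-0.9308) ≈ 0.12 M.

0.12 M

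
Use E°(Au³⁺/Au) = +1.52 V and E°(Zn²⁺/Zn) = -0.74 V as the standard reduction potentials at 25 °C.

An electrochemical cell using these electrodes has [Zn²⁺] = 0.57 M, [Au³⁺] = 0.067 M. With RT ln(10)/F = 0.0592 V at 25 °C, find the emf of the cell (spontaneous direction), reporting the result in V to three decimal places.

+2.244 V

Au³⁺/Au is the cathode (higher E°), Zn²⁺/Zn the anode: E°cell = +1.52 − (-0.74) = +2.26 V, n = 6.
Overall: 2 Au³⁺(aq) + 3 Zn(s) → 2 Au(s) + 3 Zn²⁺(aq)
Q = [Zn²⁺]^3 / ([Au³⁺]^2); log Q = 1.615.
E = E° − (0.0592/n) log Q = +2.26 − (0.0592/6)(1.615) = +2.244 V.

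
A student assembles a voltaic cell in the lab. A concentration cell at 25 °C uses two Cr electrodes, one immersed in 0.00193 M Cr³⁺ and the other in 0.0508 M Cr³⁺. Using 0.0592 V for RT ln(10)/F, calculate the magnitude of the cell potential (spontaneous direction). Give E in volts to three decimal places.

For a concentration cell E°cell = 0. The 0.0508 M side is the cathode (reduction is favoured where [Cr³⁺] is higher).
With n = 3, E = −(0.0592/3) log([Cr³⁺]ₐₙ/[Cr³⁺]꜀ₐₜ) = −(0.0592/3) log(0.00193/0.0508) = −(0.0592/3)(-1.420) = +0.028 V.

+0.028 V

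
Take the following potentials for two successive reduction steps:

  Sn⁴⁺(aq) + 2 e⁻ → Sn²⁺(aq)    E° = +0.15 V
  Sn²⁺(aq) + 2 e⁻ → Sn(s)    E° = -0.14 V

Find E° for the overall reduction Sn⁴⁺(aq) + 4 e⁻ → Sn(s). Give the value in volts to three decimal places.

+0.005 V

Since ΔG° = −nFE° is additive over sequential reductions, n₃E°₃ = n₁E°₁ + n₂E°₂.
E°₃ = (2×+0.15 + 2×-0.14) / 4 = (+0.020) / 4 = +0.005 V.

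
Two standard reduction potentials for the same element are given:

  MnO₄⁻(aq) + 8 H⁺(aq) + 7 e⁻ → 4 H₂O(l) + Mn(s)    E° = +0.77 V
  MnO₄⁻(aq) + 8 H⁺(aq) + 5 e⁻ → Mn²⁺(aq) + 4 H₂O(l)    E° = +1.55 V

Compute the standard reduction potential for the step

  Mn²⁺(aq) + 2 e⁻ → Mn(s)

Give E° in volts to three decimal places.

Sequential free energies add, so n₃E°₃ = n₁E°₁ + n₂E°₂.
With n₃ = 7, and the known step contributing 5×(+1.55) V, the unknown satisfies 2·E° = 7×(+0.77) − 5×(+1.55) = -2.360.
E° = -2.360 / 2 = -1.180 V.

-1.180 V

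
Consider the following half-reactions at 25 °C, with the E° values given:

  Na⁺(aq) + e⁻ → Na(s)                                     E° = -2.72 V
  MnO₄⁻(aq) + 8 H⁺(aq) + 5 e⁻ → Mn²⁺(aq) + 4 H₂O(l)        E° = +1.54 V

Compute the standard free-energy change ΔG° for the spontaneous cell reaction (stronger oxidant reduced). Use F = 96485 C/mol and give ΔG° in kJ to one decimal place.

-2055.1 kJ

MnO₄⁻/Mn²⁺ (E° = +1.54 V) is the cathode; Na⁺/Na (E° = -2.72 V) is the anode, so E°cell = +4.26 V.
Balancing electrons gives n = 5 (lcm of 5 and 1).
ΔG° = −nFE° = −(5)(96485)(+4.26) = -2,055,130 J = -2055.1 kJ.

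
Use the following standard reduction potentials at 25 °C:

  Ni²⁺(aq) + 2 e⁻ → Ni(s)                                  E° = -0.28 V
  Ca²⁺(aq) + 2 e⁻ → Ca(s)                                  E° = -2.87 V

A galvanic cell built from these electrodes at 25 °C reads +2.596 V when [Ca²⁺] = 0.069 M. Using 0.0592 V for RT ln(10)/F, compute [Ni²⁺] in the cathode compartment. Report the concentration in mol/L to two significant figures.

Ni²⁺/Ni is the cathode, Ca²⁺/Ca the anode: E°cell = +2.59 V, n = 2.
Overall reaction: Ni²⁺(aq) + Ca(s) → Ni(s) + Ca²⁺(aq); Q = [Ca²⁺]^1/[Ni²⁺]^1.
From E = E° − (0.0592/n) log Q: log Q = (E° − E)·n/0.0592 = (+2.59 − (+2.596))·2/0.0592 = -0.2027.
So 1·log[Ni²⁺] = 1·log(0.069) − log Q = -1.1612 − (-0.2027) = -0.9585; [Ni²⁺] = 10^(-0.9585) ≈ 0.11 M.

0.11 M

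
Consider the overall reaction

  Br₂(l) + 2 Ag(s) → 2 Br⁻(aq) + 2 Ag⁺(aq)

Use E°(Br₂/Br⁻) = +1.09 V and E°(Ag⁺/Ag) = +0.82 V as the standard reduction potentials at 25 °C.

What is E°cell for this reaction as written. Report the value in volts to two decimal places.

The Br₂/Br⁻ couple has the higher reduction potential, so it is the cathode; Ag⁺/Ag is oxidised at the anode.
E°cell = E°(cathode) − E°(anode) = (+1.09) − (+0.82) = +0.27 V.

+0.27 V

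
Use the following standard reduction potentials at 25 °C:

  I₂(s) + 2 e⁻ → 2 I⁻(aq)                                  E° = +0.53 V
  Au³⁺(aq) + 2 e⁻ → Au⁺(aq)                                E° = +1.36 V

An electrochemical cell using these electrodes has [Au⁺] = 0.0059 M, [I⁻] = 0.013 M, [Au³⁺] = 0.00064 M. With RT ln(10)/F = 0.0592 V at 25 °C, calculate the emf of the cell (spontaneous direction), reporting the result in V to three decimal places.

Au³⁺/Au⁺ is the cathode (higher E°), I₂/I⁻ the anode: E°cell = +1.36 − (+0.53) = +0.83 V, n = 2.
Overall: Au³⁺(aq) + 2 I⁻(aq) → Au⁺(aq) + I₂(s)
Q = [Au⁺] / ([Au³⁺]·[I⁻]^2); log Q = 4.737.
E = E° − (0.0592/n) log Q = +0.83 − (0.0592/2)(4.737) = +0.690 V.

+0.690 V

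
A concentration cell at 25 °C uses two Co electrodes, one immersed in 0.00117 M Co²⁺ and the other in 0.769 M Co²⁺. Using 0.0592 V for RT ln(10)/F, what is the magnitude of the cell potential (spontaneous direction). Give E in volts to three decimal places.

For a concentration cell E°cell = 0. The 0.769 M side is the cathode (reduction is favoured where [Co²⁺] is higher).
With n = 2, E = −(0.0592/2) log([Co²⁺]ₐₙ/[Co²⁺]꜀ₐₜ) = −(0.0592/2) log(0.00117/0.769) = −(0.0592/2)(-2.818) = +0.083 V.

+0.083 V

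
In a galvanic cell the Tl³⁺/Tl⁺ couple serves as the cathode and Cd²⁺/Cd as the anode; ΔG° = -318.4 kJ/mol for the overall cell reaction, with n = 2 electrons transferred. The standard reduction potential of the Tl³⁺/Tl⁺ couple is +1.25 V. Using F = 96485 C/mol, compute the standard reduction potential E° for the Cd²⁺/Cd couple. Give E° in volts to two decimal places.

-0.40 V

E°cell = −ΔG°/(nF) = −(-318.4×10³)/((2)(96485)) = +1.650 V.
Since Tl³⁺/Tl⁺ is the cathode and Cd²⁺/Cd the anode, E°cell = E°(Tl³⁺/Tl⁺) − E°(Cd²⁺/Cd).
So E°(Cd²⁺/Cd) = E°(Tl³⁺/Tl⁺) − E°cell = (+1.25) − (+1.650) = -0.40 V.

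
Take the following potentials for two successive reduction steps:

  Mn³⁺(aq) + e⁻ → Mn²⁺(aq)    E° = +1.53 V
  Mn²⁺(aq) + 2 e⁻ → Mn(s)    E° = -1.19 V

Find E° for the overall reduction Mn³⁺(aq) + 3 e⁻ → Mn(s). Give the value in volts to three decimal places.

-0.283 V

Standard free energies of sequential steps add: ΔG°₃ = ΔG°₁ + ΔG°₂, so n₃E°₃ = n₁E°₁ + n₂E°₂.
E°₃ = (1×+1.53 + 2×-1.19) / 3 = (-0.850) / 3 = -0.283 V.
Simply averaging or adding the two E° values would be wrong; the electron-weighted sum is required.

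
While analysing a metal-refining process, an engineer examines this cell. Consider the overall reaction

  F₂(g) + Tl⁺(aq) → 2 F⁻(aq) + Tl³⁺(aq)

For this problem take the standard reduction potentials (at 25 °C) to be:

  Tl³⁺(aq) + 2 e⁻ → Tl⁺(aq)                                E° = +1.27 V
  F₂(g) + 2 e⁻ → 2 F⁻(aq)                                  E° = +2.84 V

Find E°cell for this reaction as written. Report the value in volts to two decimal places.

+1.57 V

The F₂/F⁻ couple has the higher reduction potential, so it is the cathode; Tl³⁺/Tl⁺ is oxidised at the anode.
E°cell = E°(cathode) − E°(anode) = (+2.84) − (+1.27) = +1.57 V.
Since E°cell > 0, the reaction is spontaneous under standard conditions.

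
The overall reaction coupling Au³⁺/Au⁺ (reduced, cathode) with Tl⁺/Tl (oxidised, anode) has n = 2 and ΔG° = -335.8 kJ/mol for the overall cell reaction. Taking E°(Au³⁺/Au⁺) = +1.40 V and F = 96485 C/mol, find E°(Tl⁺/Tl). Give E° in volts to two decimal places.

E°cell = −ΔG°/(nF) = −(-335.8×10³)/((2)(96485)) = +1.740 V.
Since Au³⁺/Au⁺ is the cathode and Tl⁺/Tl the anode, E°cell = E°(Au³⁺/Au⁺) − E°(Tl⁺/Tl).
So E°(Tl⁺/Tl) = E°(Au³⁺/Au⁺) − E°cell = (+1.40) − (+1.740) = -0.34 V.

-0.34 V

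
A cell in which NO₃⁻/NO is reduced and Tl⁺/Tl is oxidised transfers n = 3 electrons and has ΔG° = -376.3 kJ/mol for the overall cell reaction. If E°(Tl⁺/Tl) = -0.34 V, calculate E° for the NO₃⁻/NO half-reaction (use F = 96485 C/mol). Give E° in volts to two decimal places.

+0.96 V

E°cell = −ΔG°/(nF) = −(-376.3×10³)/((3)(96485)) = +1.300 V.
Since NO₃⁻/NO is the cathode and Tl⁺/Tl the anode, E°cell = E°(NO₃⁻/NO) − E°(Tl⁺/Tl).
So E°(NO₃⁻/NO) = E°cell + E°(Tl⁺/Tl) = +1.300 + (-0.34) = +0.96 V.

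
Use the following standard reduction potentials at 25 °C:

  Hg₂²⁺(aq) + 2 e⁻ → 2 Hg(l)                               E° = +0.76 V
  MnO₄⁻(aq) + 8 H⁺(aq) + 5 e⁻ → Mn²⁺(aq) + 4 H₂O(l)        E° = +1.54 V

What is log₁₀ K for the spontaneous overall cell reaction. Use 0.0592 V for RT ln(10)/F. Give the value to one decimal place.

131.8

Cathode: MnO₄⁻/Mn²⁺; anode: Hg₂²⁺/Hg. E°cell = +0.78 V, n = 10.
log K = nE°cell / 0.0592 = (10)(+0.78) / 0.0592 = 131.8.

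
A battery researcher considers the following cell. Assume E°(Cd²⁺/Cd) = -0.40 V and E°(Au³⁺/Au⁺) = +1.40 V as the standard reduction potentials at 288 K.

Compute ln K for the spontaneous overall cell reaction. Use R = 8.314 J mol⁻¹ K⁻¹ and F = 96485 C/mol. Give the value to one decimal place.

145.1

Cathode: Au³⁺/Au⁺; anode: Cd²⁺/Cd. E°cell = (+1.40) − (-0.40) = +1.80 V, with n = 2.
ΔG° = −nFE° = −RT ln K, so ln K = nFE°/(RT) = (2)(96485)(+1.80) / ((8.314)(288)) = 145.064.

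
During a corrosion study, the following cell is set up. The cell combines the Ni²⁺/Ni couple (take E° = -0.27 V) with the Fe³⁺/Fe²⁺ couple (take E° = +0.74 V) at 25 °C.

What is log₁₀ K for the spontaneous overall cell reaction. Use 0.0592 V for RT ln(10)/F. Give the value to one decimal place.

34.1

Cathode: Fe³⁺/Fe²⁺; anode: Ni²⁺/Ni. E°cell = +1.01 V, n = 2.
log K = nE°cell / 0.0592 = (2)(+1.01) / 0.0592 = 34.1.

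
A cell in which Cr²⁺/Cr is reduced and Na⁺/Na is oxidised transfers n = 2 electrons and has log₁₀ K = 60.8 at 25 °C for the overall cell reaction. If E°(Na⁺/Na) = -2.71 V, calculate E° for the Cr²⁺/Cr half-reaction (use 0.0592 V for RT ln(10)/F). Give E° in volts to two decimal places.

-0.91 V

E°cell = (0.0592/n)·log K = (0.0592/2)(60.8) = +1.800 V.
Since Cr²⁺/Cr is the cathode and Na⁺/Na the anode, E°cell = E°(Cr²⁺/Cr) − E°(Na⁺/Na).
So E°(Cr²⁺/Cr) = E°cell + E°(Na⁺/Na) = +1.800 + (-2.71) = -0.91 V.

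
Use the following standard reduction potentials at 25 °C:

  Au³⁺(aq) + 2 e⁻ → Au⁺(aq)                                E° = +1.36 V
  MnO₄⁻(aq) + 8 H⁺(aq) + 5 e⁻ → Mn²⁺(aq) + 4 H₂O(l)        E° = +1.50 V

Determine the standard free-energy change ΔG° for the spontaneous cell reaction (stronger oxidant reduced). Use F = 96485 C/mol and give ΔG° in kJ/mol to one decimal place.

-135.1 kJ/mol

MnO₄⁻/Mn²⁺ (E° = +1.50 V) is the cathode; Au³⁺/Au⁺ (E° = +1.36 V) is the anode, so E°cell = +0.14 V.
Balancing electrons gives n = 10 (lcm of 5 and 2).
ΔG° = −nFE° = −(10)(96485)(+0.14) = -135,079 J = -135.1 kJ/mol.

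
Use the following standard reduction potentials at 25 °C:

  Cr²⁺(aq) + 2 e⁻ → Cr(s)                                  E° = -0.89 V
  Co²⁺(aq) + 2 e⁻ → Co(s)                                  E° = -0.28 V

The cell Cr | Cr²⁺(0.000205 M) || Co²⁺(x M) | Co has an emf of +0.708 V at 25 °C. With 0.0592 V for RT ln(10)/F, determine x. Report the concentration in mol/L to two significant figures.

0.42 M

Co²⁺/Co is the cathode, Cr²⁺/Cr the anode: E°cell = +0.61 V, n = 2.
Overall reaction: Co²⁺(aq) + Cr(s) → Co(s) + Cr²⁺(aq); Q = [Cr²⁺]^1/[Co²⁺]^1.
From E = E° − (0.0592/n) log Q: log Q = (E° − E)·n/0.0592 = (+0.61 − (+0.708))·2/0.0592 = -3.3108.
So 1·log[Co²⁺] = 1·log(0.000205) − log Q = -3.6882 − (-3.3108) = -0.3774; [Co²⁺] = 10^(-0.3774) ≈ 0.42 M.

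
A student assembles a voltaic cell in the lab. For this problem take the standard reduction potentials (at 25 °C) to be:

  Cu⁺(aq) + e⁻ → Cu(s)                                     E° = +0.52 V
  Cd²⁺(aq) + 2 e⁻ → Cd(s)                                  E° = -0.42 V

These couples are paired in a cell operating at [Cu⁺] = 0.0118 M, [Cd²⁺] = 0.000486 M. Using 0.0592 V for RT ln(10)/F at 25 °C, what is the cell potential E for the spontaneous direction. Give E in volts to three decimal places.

Cu⁺/Cu is the cathode (higher E°), Cd²⁺/Cd the anode: E°cell = +0.52 − (-0.42) = +0.94 V, n = 2.
Overall: 2 Cu⁺(aq) + Cd(s) → 2 Cu(s) + Cd²⁺(aq)
Q = [Cd²⁺] / ([Cu⁺]^2); log Q = 0.543.
E = E° − (0.0592/n) log Q = +0.94 − (0.0592/2)(0.543) = +0.924 V.

+0.924 V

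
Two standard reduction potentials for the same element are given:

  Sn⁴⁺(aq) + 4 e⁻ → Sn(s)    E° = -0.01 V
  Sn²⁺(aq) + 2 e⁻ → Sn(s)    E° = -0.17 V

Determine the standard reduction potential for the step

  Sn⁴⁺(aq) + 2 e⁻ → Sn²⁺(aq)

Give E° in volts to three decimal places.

+0.150 V

Sequential free energies add, so n₃E°₃ = n₁E°₁ + n₂E°₂.
With n₃ = 4, and the known step contributing 2×(-0.17) V, the unknown satisfies 2·E° = 4×(-0.01) − 2×(-0.17) = +0.300.
E° = +0.300 / 2 = +0.150 V.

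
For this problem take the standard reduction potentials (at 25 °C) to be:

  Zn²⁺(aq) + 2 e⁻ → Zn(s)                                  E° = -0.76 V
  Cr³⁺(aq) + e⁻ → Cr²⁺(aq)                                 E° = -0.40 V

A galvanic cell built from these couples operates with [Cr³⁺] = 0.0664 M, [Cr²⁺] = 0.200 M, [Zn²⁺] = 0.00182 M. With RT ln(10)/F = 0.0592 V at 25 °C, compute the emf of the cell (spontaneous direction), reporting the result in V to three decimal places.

Cr³⁺/Cr²⁺ is the cathode (higher E°), Zn²⁺/Zn the anode: E°cell = -0.40 − (-0.76) = +0.36 V, n = 2.
Overall: 2 Cr³⁺(aq) + Zn(s) → 2 Cr²⁺(aq) + Zn²⁺(aq)
Q = [Cr²⁺]^2·[Zn²⁺] / ([Cr³⁺]^2); log Q = -1.782.
E = E° − (0.0592/n) log Q = +0.36 − (0.0592/2)(-1.782) = +0.413 V.

+0.413 V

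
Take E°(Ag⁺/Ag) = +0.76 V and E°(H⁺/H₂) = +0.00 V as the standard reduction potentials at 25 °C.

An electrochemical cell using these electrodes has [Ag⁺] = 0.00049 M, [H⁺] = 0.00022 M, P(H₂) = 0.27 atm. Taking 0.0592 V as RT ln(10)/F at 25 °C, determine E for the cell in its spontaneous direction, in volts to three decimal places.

+0.764 V

Ag⁺/Ag is the cathode (higher E°), H⁺/H₂ the anode: E°cell = +0.76 − (+0.00) = +0.76 V, n = 2.
Overall: 2 Ag⁺(aq) + H₂(g) → 2 Ag(s) + 2 H⁺(aq)
Q = [H⁺]^2 / ([Ag⁺]^2·P(H₂)); log Q = -0.127.
E = E° − (0.0592/n) log Q = +0.76 − (0.0592/2)(-0.127) = +0.764 V.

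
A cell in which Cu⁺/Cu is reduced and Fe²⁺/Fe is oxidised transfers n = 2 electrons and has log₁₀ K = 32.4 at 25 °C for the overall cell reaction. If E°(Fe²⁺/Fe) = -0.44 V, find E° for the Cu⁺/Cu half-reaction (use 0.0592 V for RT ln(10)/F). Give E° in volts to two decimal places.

+0.52 V

E°cell = (0.0592/n)·log K = (0.0592/2)(32.4) = +0.959 V.
Since Cu⁺/Cu is the cathode and Fe²⁺/Fe the anode, E°cell = E°(Cu⁺/Cu) − E°(Fe²⁺/Fe).
So E°(Cu⁺/Cu) = E°cell + E°(Fe²⁺/Fe) = +0.959 + (-0.44) = +0.52 V.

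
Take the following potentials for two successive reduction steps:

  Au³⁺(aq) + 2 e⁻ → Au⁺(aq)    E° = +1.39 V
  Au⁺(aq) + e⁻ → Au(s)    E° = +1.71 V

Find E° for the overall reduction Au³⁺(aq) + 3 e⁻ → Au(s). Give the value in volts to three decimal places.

+1.497 V

Standard free energies of sequential steps add: ΔG°₃ = ΔG°₁ + ΔG°₂, so n₃E°₃ = n₁E°₁ + n₂E°₂.
E°₃ = (2×+1.39 + 1×+1.71) / 3 = (+4.490) / 3 = +1.497 V.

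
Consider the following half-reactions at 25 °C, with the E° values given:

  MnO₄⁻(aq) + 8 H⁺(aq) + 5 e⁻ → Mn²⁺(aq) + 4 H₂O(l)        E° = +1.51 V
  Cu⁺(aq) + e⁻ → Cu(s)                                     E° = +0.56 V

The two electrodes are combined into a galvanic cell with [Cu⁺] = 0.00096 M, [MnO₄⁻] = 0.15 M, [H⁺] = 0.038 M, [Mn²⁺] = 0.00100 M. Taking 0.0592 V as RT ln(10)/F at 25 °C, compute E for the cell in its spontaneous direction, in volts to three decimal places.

MnO₄⁻/Mn²⁺ is the cathode (higher E°), Cu⁺/Cu the anode: E°cell = +1.51 − (+0.56) = +0.95 V, n = 5.
Overall: MnO₄⁻(aq) + 8 H⁺(aq) + 5 Cu(s) → Mn²⁺(aq) + 4 H₂O(l) + 5 Cu⁺(aq)
Q = [Mn²⁺]·[Cu⁺]^5 / ([MnO₄⁻]·[H⁺]^8); log Q = -5.903.
E = E° − (0.0592/n) log Q = +0.95 − (0.0592/5)(-5.903) = +1.020 V.

+1.020 V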